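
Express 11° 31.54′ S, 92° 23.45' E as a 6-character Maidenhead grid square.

Offset from 180°W / 90°S: lon 272.3908°, lat 78.4743°.
Field: 272.3908/20 → 13 → N, 78.4743/10 → 7 → H; chars NH.
Square: 12.3908/2 → 6, 8.4743/1 → 8; chars 68.
Subsquare: 0.3908/0.0833333 → 4 → e, 0.4743/0.0416667 → 11 → l; chars el.

NH68el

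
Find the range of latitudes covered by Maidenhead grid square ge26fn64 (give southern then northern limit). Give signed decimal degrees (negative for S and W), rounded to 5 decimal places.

Field G=6, E=4: +6·20° lon, +4·10° lat → SW at lon -60°, lat -50°.
Square 2, 6: +2·2° lon, +6·1° lat → SW at lon -56°, lat -44°.
Subsquare f=5, n=13: +5·0.0833333° lon, +13·0.0416667° lat → SW at lon -55.5833°, lat -43.4583°.
Extended square 6, 4: +6·0.00833333° lon, +4·0.00416667° lat → SW at lon -55.5333°, lat -43.4417°.
Cell spans 0.00833333° lon × 0.00416667° lat.
south -43.44167, north -43.43750.

-43.44167, -43.43750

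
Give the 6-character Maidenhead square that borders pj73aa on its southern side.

PJ72ax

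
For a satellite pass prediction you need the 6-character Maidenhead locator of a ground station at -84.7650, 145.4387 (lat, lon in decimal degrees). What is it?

Shift to the Maidenhead origin (180°W, 90°S): lon 325.4387, lat 5.2350.
Field: 325.4387/20 → 16 → Q, 5.2350/10 → 0 → A; chars QA.
Square: 5.4387/2 → 2, 5.2350/1 → 5; chars 25.
Subsquare: 1.4387/0.0833333 → 17 → r, 0.2350/0.0416667 → 5 → f; chars rf.

QA25rf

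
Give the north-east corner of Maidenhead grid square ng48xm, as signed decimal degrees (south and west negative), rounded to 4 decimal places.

-21.4583, 90.0000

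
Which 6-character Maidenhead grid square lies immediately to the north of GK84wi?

Latitude subsquare i = 8; +1 → 9 = j.
The longitude characters are unchanged.

GK84wj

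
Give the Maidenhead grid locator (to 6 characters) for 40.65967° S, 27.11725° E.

Shift to the Maidenhead origin (180°W, 90°S): lon 207.1173, lat 49.3403.
Field: 207.1173/20 → 10 → K, 49.3403/10 → 4 → E; chars KE.
Square: 7.1173/2 → 3, 9.3403/1 → 9; chars 39.
Subsquare: 1.1173/0.0833333 → 13 → n, 0.3403/0.0416667 → 8 → i; chars ni.

KE39ni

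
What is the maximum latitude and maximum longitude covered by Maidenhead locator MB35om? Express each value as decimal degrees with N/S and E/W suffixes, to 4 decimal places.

Field M=12, B=1: +12·20° lon, +1·10° lat → SW at lon 60°, lat -80°.
Square 3, 5: +3·2° lon, +5·1° lat → SW at lon 66°, lat -75°.
Subsquare o=14, m=12: +14·0.0833333° lon, +12·0.0416667° lat → SW at lon 67.1667°, lat -74.5°.
Cell spans 0.0833333° lon × 0.0416667° lat. NE corner is SW corner plus one full cell.
latitude 74.4583° S, longitude 67.2500° E.

74.4583° S, 67.2500° E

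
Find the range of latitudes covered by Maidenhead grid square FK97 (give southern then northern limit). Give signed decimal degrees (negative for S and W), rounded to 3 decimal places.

17.000, 18.000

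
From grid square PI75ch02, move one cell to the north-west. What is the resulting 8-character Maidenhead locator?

PI75bh93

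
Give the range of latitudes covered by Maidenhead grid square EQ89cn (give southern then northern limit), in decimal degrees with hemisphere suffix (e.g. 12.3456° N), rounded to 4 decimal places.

79.5417° N, 79.5833° N

Field E=4, Q=16: +4·20° lon, +16·10° lat → SW at lon -100°, lat 70°.
Square 8, 9: +8·2° lon, +9·1° lat → SW at lon -84°, lat 79°.
Subsquare c=2, n=13: +2·0.0833333° lon, +13·0.0416667° lat → SW at lon -83.8333°, lat 79.5417°.
Cell spans 0.0833333° lon × 0.0416667° lat.
south 79.5417° N, north 79.5833° N.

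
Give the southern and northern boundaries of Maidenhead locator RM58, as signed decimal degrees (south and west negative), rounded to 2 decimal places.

Field R=17, M=12: +17·20° lon, +12·10° lat → SW at lon 160°, lat 30°.
Square 5, 8: +5·2° lon, +8·1° lat → SW at lon 170°, lat 38°.
Cell spans 2° lon × 1° lat.
south 38.00, north 39.00.

38.00, 39.00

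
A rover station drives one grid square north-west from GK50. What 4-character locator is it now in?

Longitude square 5; −1 → 4.
Latitude square 0; +1 → 1.

GK41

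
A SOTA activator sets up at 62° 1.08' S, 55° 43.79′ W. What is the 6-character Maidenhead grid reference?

Offset from 180°W / 90°S: lon 124.2702°, lat 27.9820°.
Field: lon ⌊124.2702/20⌋ = 6 → G; lat ⌊27.9820/10⌋ = 2 → C.
Square: lon ⌊4.2702/2⌋ = 2; lat ⌊7.9820/1⌋ = 7.
Subsquare: lon ⌊0.2702/0.0833333⌋ = 3 → d; lat ⌊0.9820/0.0416667⌋ = 23 → x.

GC27dx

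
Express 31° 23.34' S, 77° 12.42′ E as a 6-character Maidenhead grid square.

MF88oo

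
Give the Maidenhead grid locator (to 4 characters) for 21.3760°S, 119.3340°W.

DG08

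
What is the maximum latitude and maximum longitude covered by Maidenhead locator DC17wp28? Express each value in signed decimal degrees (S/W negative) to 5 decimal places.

-62.33750, -116.14167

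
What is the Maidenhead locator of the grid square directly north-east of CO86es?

CO86ft

Longitude subsquare e = 4; +1 → 5 = f.
Latitude subsquare s = 18; +1 → 19 = t.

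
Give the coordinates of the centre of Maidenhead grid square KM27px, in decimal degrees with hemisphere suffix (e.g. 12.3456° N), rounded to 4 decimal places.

Field K=10, M=12: +10·20° lon, +12·10° lat → SW at lon 20°, lat 30°.
Square 2, 7: +2·2° lon, +7·1° lat → SW at lon 24°, lat 37°.
Subsquare p=15, x=23: +15·0.0833333° lon, +23·0.0416667° lat → SW at lon 25.25°, lat 37.9583°.
Cell spans 0.0833333° lon × 0.0416667° lat. Centre is SW corner plus half of each.
latitude 37.9792° N, longitude 25.2917° E.

37.9792° N, 25.2917° E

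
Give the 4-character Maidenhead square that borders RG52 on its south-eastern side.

RG61

Longitude square 5; +1 → 6.
Latitude square 2; −1 → 1.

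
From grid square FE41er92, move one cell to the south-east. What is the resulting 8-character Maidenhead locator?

FE41fr01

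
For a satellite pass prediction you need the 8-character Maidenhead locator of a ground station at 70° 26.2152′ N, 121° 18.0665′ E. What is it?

Offset from 180°W / 90°S: lon 301.30111°, lat 160.43692°.
Field: 301.30111/20 → 15 → P, 160.43692/10 → 16 → Q; chars PQ.
Square: 1.30111/2 → 0, 0.43692/1 → 0; chars 00.
Subsquare: 1.30111/0.0833333 → 15 → p, 0.43692/0.0416667 → 10 → k; chars pk.
Extended square: 0.05111/0.00833333 → 6, 0.02025/0.00416667 → 4; chars 64.

PQ00pk64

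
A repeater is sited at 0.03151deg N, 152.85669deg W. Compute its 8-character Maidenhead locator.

BJ30na77

Shift to the Maidenhead origin (180°W, 90°S): lon 27.14331, lat 90.03151.
Field: lon ⌊27.14331/20⌋ = 1 → B; lat ⌊90.03151/10⌋ = 9 → J.
Square: lon ⌊7.14331/2⌋ = 3; lat ⌊0.03151/1⌋ = 0.
Subsquare: lon ⌊1.14331/0.0833333⌋ = 13 → n; lat ⌊0.03151/0.0416667⌋ = 0 → a.
Extended square: lon ⌊0.05998/0.00833333⌋ = 7; lat ⌊0.03151/0.00416667⌋ = 7.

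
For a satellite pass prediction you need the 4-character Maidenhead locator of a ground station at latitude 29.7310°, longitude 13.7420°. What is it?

JL69

Offset from 180°W / 90°S: lon 193.74°, lat 119.73°.
Field: lon ⌊193.74/20⌋ = 9 → J; lat ⌊119.73/10⌋ = 11 → L.
Square: lon ⌊13.74/2⌋ = 6; lat ⌊9.73/1⌋ = 9.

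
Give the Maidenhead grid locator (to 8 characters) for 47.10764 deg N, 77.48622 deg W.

Add 180° to longitude and 90° to latitude: 102.51378, 137.10764.
Field: 102.51378/20 → 5 → F, 137.10764/10 → 13 → N; chars FN.
Square: 2.51378/2 → 1, 7.10764/1 → 7; chars 17.
Subsquare: 0.51378/0.0833333 → 6 → g, 0.10764/0.0416667 → 2 → c; chars gc.
Extended square: 0.01378/0.00833333 → 1, 0.02431/0.00416667 → 5; chars 15.

FN17gc15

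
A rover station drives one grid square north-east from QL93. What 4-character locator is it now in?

RL04

Longitude square 9; +1 → 10, wraps to 0, carry into field.
Longitude field Q = 16; +1 → 17 = R.
Latitude square 3; +1 → 4.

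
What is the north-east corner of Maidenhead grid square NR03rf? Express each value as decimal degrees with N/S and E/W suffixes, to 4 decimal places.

Field N=13, R=17: +13·20° lon, +17·10° lat → SW at lon 80°, lat 80°.
Square 0, 3: +0·2° lon, +3·1° lat → SW at lon 80°, lat 83°.
Subsquare r=17, f=5: +17·0.0833333° lon, +5·0.0416667° lat → SW at lon 81.4167°, lat 83.2083°.
Cell spans 0.0833333° lon × 0.0416667° lat. NE corner is SW corner plus one full cell.
latitude 83.2500° N, longitude 81.5000° E.

83.2500° N, 81.5000° E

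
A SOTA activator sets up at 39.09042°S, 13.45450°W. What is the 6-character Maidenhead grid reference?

Shift to the Maidenhead origin (180°W, 90°S): lon 166.5455, lat 50.9096.
Field: lon ⌊166.5455/20⌋ = 8 → I; lat ⌊50.9096/10⌋ = 5 → F.
Square: lon ⌊6.5455/2⌋ = 3; lat ⌊0.9096/1⌋ = 0.
Subsquare: lon ⌊0.5455/0.0833333⌋ = 6 → g; lat ⌊0.9096/0.0416667⌋ = 21 → v.

IF30gv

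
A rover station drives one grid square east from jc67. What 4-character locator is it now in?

Longitude square 6; +1 → 7.
The latitude characters are unchanged.

JC77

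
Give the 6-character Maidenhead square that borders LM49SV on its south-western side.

Longitude subsquare s = 18; −1 → 17 = r.
Latitude subsquare v = 21; −1 → 20 = u.

LM49ru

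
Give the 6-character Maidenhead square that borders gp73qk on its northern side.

Latitude subsquare k = 10; +1 → 11 = l.
The longitude characters are unchanged.

GP73ql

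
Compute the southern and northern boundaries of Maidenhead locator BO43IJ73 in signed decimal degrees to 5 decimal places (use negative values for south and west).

Field B=1, O=14: +1·20° lon, +14·10° lat → SW at lon -160°, lat 50°.
Square 4, 3: +4·2° lon, +3·1° lat → SW at lon -152°, lat 53°.
Subsquare i=8, j=9: +8·0.0833333° lon, +9·0.0416667° lat → SW at lon -151.333°, lat 53.375°.
Extended square 7, 3: +7·0.00833333° lon, +3·0.00416667° lat → SW at lon -151.275°, lat 53.3875°.
Cell spans 0.00833333° lon × 0.00416667° lat.
south 53.38750, north 53.39167.

53.38750, 53.39167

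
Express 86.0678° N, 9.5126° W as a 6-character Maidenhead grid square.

IR56fb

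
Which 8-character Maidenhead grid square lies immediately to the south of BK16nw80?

BK16nv89

Latitude extended square 0; −1 → -1, wraps to 9, carry into subsquare.
Latitude subsquare w = 22; −1 → 21 = v.
The longitude characters are unchanged.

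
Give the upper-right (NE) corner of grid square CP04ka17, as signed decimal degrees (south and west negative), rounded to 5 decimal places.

64.03333, -139.15000

Field C=2, P=15: +2·20° lon, +15·10° lat → SW at lon -140°, lat 60°.
Square 0, 4: +0·2° lon, +4·1° lat → SW at lon -140°, lat 64°.
Subsquare k=10, a=0: +10·0.0833333° lon, +0·0.0416667° lat → SW at lon -139.167°, lat 64°.
Extended square 1, 7: +1·0.00833333° lon, +7·0.00416667° lat → SW at lon -139.158°, lat 64.0292°.
Cell spans 0.00833333° lon × 0.00416667° lat. NE corner is SW corner plus one full cell.
latitude 64.03333, longitude -139.15000.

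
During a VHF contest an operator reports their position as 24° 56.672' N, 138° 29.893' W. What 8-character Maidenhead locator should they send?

CL04sw06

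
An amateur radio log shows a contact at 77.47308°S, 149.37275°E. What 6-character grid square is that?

QB42qm

Offset from 180°W / 90°S: lon 329.3727°, lat 12.5269°.
Field: lon ⌊329.3727/20⌋ = 16 → Q; lat ⌊12.5269/10⌋ = 1 → B.
Square: lon ⌊9.3727/2⌋ = 4; lat ⌊2.5269/1⌋ = 2.
Subsquare: lon ⌊1.3727/0.0833333⌋ = 16 → q; lat ⌊0.5269/0.0416667⌋ = 12 → m.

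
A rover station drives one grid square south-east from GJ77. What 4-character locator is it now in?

Longitude square 7; +1 → 8.
Latitude square 7; −1 → 6.

GJ86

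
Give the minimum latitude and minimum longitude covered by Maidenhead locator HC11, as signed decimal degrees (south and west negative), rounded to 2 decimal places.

-69.00, -38.00

Field H=7, C=2: +7·20° lon, +2·10° lat → SW at lon -40°, lat -70°.
Square 1, 1: +1·2° lon, +1·1° lat → SW at lon -38°, lat -69°.
latitude -69.00, longitude -38.00.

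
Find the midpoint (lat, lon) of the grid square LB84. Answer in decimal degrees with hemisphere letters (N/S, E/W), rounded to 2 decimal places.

75.50° S, 57.00° E

Field L=11, B=1: +11·20° lon, +1·10° lat → SW at lon 40°, lat -80°.
Square 8, 4: +8·2° lon, +4·1° lat → SW at lon 56°, lat -76°.
Cell spans 2° lon × 1° lat. Centre is SW corner plus half of each.
latitude 75.50° S, longitude 57.00° E.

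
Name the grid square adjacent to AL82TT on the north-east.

AL82uu

Longitude subsquare t = 19; +1 → 20 = u.
Latitude subsquare t = 19; +1 → 20 = u.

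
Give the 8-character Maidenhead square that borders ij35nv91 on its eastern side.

Longitude extended square 9; +1 → 10, wraps to 0, carry into subsquare.
Longitude subsquare n = 13; +1 → 14 = o.
The latitude characters are unchanged.

IJ35ov01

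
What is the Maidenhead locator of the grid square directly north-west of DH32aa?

Longitude subsquare a = 0; −1 → -1, wraps to 23 = x, carry into square.
Longitude square 3; −1 → 2.
Latitude subsquare a = 0; +1 → 1 = b.

DH22xb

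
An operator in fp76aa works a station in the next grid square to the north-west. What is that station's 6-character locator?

FP66xb

Longitude subsquare a = 0; −1 → -1, wraps to 23 = x, carry into square.
Longitude square 7; −1 → 6.
Latitude subsquare a = 0; +1 → 1 = b.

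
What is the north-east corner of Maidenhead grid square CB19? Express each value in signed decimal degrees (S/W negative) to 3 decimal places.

Field C=2, B=1: +2·20° lon, +1·10° lat → SW at lon -140°, lat -80°.
Square 1, 9: +1·2° lon, +9·1° lat → SW at lon -138°, lat -71°.
Cell spans 2° lon × 1° lat. NE corner is SW corner plus one full cell.
latitude -70.000, longitude -136.000.

-70.000, -136.000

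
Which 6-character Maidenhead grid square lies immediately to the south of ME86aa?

ME85ax

Latitude subsquare a = 0; −1 → -1, wraps to 23 = x, carry into square.
Latitude square 6; −1 → 5.
The longitude characters are unchanged.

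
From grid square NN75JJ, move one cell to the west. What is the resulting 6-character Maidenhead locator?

NN75ij

Longitude subsquare j = 9; −1 → 8 = i.
The latitude characters are unchanged.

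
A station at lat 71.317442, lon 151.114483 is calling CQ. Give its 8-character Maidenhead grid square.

QQ51nh36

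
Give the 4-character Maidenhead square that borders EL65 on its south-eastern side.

EL74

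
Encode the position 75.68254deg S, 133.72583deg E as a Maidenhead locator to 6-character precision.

PB64uh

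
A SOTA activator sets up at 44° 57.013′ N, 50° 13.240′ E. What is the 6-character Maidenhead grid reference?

LN54cw

Shift to the Maidenhead origin (180°W, 90°S): lon 230.2207, lat 134.9502.
Field: 230.2207/20 → 11 → L, 134.9502/10 → 13 → N; chars LN.
Square: 10.2207/2 → 5, 4.9502/1 → 4; chars 54.
Subsquare: 0.2207/0.0833333 → 2 → c, 0.9502/0.0416667 → 22 → w; chars cw.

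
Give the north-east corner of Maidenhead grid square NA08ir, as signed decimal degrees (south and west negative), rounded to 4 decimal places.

-81.2500, 80.7500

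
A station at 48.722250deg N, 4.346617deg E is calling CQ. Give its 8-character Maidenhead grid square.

Add 180° to longitude and 90° to latitude: 184.34662, 138.72225.
Field: lon ⌊184.34662/20⌋ = 9 → J; lat ⌊138.72225/10⌋ = 13 → N.
Square: lon ⌊4.34662/2⌋ = 2; lat ⌊8.72225/1⌋ = 8.
Subsquare: lon ⌊0.34662/0.0833333⌋ = 4 → e; lat ⌊0.72225/0.0416667⌋ = 17 → r.
Extended square: lon ⌊0.01328/0.00833333⌋ = 1; lat ⌊0.01392/0.00416667⌋ = 3.

JN28er13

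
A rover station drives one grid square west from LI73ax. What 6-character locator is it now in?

LI63xx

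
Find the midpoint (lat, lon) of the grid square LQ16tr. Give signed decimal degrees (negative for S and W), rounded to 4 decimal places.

Field L=11, Q=16: +11·20° lon, +16·10° lat → SW at lon 40°, lat 70°.
Square 1, 6: +1·2° lon, +6·1° lat → SW at lon 42°, lat 76°.
Subsquare t=19, r=17: +19·0.0833333° lon, +17·0.0416667° lat → SW at lon 43.5833°, lat 76.7083°.
Cell spans 0.0833333° lon × 0.0416667° lat. Centre is SW corner plus half of each.
latitude 76.7292, longitude 43.6250.

76.7292, 43.6250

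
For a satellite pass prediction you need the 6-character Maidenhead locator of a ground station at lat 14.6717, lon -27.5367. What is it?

Shift to the Maidenhead origin (180°W, 90°S): lon 152.4633, lat 104.6717.
Field (20°×10°, letters A–R): 152.4633/20 → 7 → H, 104.6717/10 → 10 → K; chars HK.
Square (2°×1°, digits 0–9): 12.4633/2 → 6, 4.6717/1 → 4; chars 64.
Subsquare (5′×2.5′, letters a–x): 0.4633/0.0833333 → 5 → f, 0.6717/0.0416667 → 16 → q; chars fq.

HK64fq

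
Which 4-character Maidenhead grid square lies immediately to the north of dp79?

DQ70

Latitude square 9; +1 → 10, wraps to 0, carry into field.
Latitude field P = 15; +1 → 16 = Q.
The longitude characters are unchanged.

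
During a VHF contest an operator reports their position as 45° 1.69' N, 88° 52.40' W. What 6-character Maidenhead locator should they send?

EN55na

Shift to the Maidenhead origin (180°W, 90°S): lon 91.1267, lat 135.0282.
Field: 91.1267/20 → 4 → E, 135.0282/10 → 13 → N; chars EN.
Square: 11.1267/2 → 5, 5.0282/1 → 5; chars 55.
Subsquare: 1.1267/0.0833333 → 13 → n, 0.0282/0.0416667 → 0 → a; chars na.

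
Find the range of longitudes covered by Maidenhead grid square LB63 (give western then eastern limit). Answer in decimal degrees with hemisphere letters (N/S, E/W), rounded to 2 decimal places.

Field L=11, B=1: +11·20° lon, +1·10° lat → SW at lon 40°, lat -80°.
Square 6, 3: +6·2° lon, +3·1° lat → SW at lon 52°, lat -77°.
Cell spans 2° lon × 1° lat.
west 52.00° E, east 54.00° E.

52.00° E, 54.00° E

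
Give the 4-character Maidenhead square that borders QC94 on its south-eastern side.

RC03

Longitude square 9; +1 → 10, wraps to 0, carry into field.
Longitude field Q = 16; +1 → 17 = R.
Latitude square 4; −1 → 3.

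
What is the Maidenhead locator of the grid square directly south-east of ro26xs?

Longitude subsquare x = 23; +1 → 24, wraps to 0 = a, carry into square.
Longitude square 2; +1 → 3.
Latitude subsquare s = 18; −1 → 17 = r.

RO36ar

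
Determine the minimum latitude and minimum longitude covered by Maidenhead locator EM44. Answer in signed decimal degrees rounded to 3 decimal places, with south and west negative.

Field E=4, M=12: +4·20° lon, +12·10° lat → SW at lon -100°, lat 30°.
Square 4, 4: +4·2° lon, +4·1° lat → SW at lon -92°, lat 34°.
latitude 34.000, longitude -92.000.

34.000, -92.000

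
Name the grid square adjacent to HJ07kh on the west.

HJ07jh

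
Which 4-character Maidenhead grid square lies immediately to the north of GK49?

GL40

Latitude square 9; +1 → 10, wraps to 0, carry into field.
Latitude field K = 10; +1 → 11 = L.
The longitude characters are unchanged.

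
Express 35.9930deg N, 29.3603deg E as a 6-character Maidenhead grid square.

Add 180° to longitude and 90° to latitude: 209.3603, 125.9930.
Field: 209.3603/20 → 10 → K, 125.9930/10 → 12 → M; chars KM.
Square: 9.3603/2 → 4, 5.9930/1 → 5; chars 45.
Subsquare: 1.3603/0.0833333 → 16 → q, 0.9930/0.0416667 → 23 → x; chars qx.

KM45qx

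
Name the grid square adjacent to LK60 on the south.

Latitude square 0; −1 → -1, wraps to 9, carry into field.
Latitude field K = 10; −1 → 9 = J.
The longitude characters are unchanged.

LJ69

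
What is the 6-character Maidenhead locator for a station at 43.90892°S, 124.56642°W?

CE76rc

Shift to the Maidenhead origin (180°W, 90°S): lon 55.4336, lat 46.0911.
Field: 55.4336/20 → 2 → C, 46.0911/10 → 4 → E; chars CE.
Square: 15.4336/2 → 7, 6.0911/1 → 6; chars 76.
Subsquare: 1.4336/0.0833333 → 17 → r, 0.0911/0.0416667 → 2 → c; chars rc.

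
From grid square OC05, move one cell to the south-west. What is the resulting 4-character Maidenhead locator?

Longitude square 0; −1 → -1, wraps to 9, carry into field.
Longitude field O = 14; −1 → 13 = N.
Latitude square 5; −1 → 4.

NC94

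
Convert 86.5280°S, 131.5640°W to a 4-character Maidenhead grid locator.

CA43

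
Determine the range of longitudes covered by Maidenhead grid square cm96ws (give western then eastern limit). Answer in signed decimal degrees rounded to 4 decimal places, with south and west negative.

-120.1667, -120.0833

Field C=2, M=12: +2·20° lon, +12·10° lat → SW at lon -140°, lat 30°.
Square 9, 6: +9·2° lon, +6·1° lat → SW at lon -122°, lat 36°.
Subsquare w=22, s=18: +22·0.0833333° lon, +18·0.0416667° lat → SW at lon -120.167°, lat 36.75°.
Cell spans 0.0833333° lon × 0.0416667° lat.
west -120.1667, east -120.0833.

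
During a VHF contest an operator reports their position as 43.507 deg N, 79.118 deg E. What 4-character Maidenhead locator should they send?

Shift to the Maidenhead origin (180°W, 90°S): lon 259.12, lat 133.51.
Field: 259.12/20 → 12 → M, 133.51/10 → 13 → N; chars MN.
Square: 19.12/2 → 9, 3.51/1 → 3; chars 93.

MN93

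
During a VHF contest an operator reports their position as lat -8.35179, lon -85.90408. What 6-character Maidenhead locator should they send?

Add 180° to longitude and 90° to latitude: 94.0959, 81.6482.
Field: lon ⌊94.0959/20⌋ = 4 → E; lat ⌊81.6482/10⌋ = 8 → I.
Square: lon ⌊14.0959/2⌋ = 7; lat ⌊1.6482/1⌋ = 1.
Subsquare: lon ⌊0.0959/0.0833333⌋ = 1 → b; lat ⌊0.6482/0.0416667⌋ = 15 → p.

EI71bp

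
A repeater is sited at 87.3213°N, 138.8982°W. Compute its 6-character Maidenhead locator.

CR07nh

Offset from 180°W / 90°S: lon 41.1018°, lat 177.3213°.
Field: lon ⌊41.1018/20⌋ = 2 → C; lat ⌊177.3213/10⌋ = 17 → R.
Square: lon ⌊1.1018/2⌋ = 0; lat ⌊7.3213/1⌋ = 7.
Subsquare: lon ⌊1.1018/0.0833333⌋ = 13 → n; lat ⌊0.3213/0.0416667⌋ = 7 → h.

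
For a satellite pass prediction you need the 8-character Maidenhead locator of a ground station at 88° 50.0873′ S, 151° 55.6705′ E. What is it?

Shift to the Maidenhead origin (180°W, 90°S): lon 331.92784, lat 1.16521.
Field: 331.92784/20 → 16 → Q, 1.16521/10 → 0 → A; chars QA.
Square: 11.92784/2 → 5, 1.16521/1 → 1; chars 51.
Subsquare: 1.92784/0.0833333 → 23 → x, 0.16521/0.0416667 → 3 → d; chars xd.
Extended square: 0.01117/0.00833333 → 1, 0.04021/0.00416667 → 9; chars 19.

QA51xd19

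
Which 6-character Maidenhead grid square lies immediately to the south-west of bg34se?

BG34rd

Longitude subsquare s = 18; −1 → 17 = r.
Latitude subsquare e = 4; −1 → 3 = d.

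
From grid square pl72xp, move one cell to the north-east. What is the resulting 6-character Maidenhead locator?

PL82aq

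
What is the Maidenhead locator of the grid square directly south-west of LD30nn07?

Longitude extended square 0; −1 → -1, wraps to 9, carry into subsquare.
Longitude subsquare n = 13; −1 → 12 = m.
Latitude extended square 7; −1 → 6.

LD30mn96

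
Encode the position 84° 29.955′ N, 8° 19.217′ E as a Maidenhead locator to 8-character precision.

Offset from 180°W / 90°S: lon 188.32028°, lat 174.49925°.
Field (20°×10°, letters A–R): 188.32028/20 → 9 → J, 174.49925/10 → 17 → R; chars JR.
Square (2°×1°, digits 0–9): 8.32028/2 → 4, 4.49925/1 → 4; chars 44.
Subsquare (5′×2.5′, letters a–x): 0.32028/0.0833333 → 3 → d, 0.49925/0.0416667 → 11 → l; chars dl.
Extended square (30″×15″, digits 0–9): 0.07028/0.00833333 → 8, 0.04092/0.00416667 → 9; chars 89.

JR44dl89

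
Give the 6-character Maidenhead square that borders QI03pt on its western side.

Longitude subsquare p = 15; −1 → 14 = o.
The latitude characters are unchanged.

QI03ot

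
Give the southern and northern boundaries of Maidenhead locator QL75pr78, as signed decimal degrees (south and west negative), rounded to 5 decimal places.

25.74167, 25.74583

Field Q=16, L=11: +16·20° lon, +11·10° lat → SW at lon 140°, lat 20°.
Square 7, 5: +7·2° lon, +5·1° lat → SW at lon 154°, lat 25°.
Subsquare p=15, r=17: +15·0.0833333° lon, +17·0.0416667° lat → SW at lon 155.25°, lat 25.7083°.
Extended square 7, 8: +7·0.00833333° lon, +8·0.00416667° lat → SW at lon 155.308°, lat 25.7417°.
Cell spans 0.00833333° lon × 0.00416667° lat.
south 25.74167, north 25.74583.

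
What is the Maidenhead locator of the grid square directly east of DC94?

Longitude square 9; +1 → 10, wraps to 0, carry into field.
Longitude field D = 3; +1 → 4 = E.
The latitude characters are unchanged.

EC04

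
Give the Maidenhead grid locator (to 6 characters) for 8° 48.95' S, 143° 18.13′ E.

QI11pe

Offset from 180°W / 90°S: lon 323.3022°, lat 81.1842°.
Field: lon ⌊323.3022/20⌋ = 16 → Q; lat ⌊81.1842/10⌋ = 8 → I.
Square: lon ⌊3.3022/2⌋ = 1; lat ⌊1.1842/1⌋ = 1.
Subsquare: lon ⌊1.3022/0.0833333⌋ = 15 → p; lat ⌊0.1842/0.0416667⌋ = 4 → e.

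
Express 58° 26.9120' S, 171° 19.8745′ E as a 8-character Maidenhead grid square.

Offset from 180°W / 90°S: lon 351.33124°, lat 31.55147°.
Field: 351.33124/20 → 17 → R, 31.55147/10 → 3 → D; chars RD.
Square: 11.33124/2 → 5, 1.55147/1 → 1; chars 51.
Subsquare: 1.33124/0.0833333 → 15 → p, 0.55147/0.0416667 → 13 → n; chars pn.
Extended square: 0.08124/0.00833333 → 9, 0.00980/0.00416667 → 2; chars 92.

RD51pn92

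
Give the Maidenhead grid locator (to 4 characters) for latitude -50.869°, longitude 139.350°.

PD99

Offset from 180°W / 90°S: lon 319.35°, lat 39.13°.
Field: lon ⌊319.35/20⌋ = 15 → P; lat ⌊39.13/10⌋ = 3 → D.
Square: lon ⌊19.35/2⌋ = 9; lat ⌊9.13/1⌋ = 9.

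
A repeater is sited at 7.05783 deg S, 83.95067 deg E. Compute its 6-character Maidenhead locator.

Shift to the Maidenhead origin (180°W, 90°S): lon 263.9507, lat 82.9422.
Field: lon ⌊263.9507/20⌋ = 13 → N; lat ⌊82.9422/10⌋ = 8 → I.
Square: lon ⌊3.9507/2⌋ = 1; lat ⌊2.9422/1⌋ = 2.
Subsquare: lon ⌊1.9507/0.0833333⌋ = 23 → x; lat ⌊0.9422/0.0416667⌋ = 22 → w.

NI12xw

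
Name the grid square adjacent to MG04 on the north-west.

LG95

Longitude square 0; −1 → -1, wraps to 9, carry into field.
Longitude field M = 12; −1 → 11 = L.
Latitude square 4; +1 → 5.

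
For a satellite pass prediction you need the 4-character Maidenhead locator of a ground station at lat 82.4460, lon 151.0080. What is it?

Shift to the Maidenhead origin (180°W, 90°S): lon 331.01, lat 172.45.
Field: 331.01/20 → 16 → Q, 172.45/10 → 17 → R; chars QR.
Square: 11.01/2 → 5, 2.45/1 → 2; chars 52.

QR52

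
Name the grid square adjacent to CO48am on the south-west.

CO38xl

Longitude subsquare a = 0; −1 → -1, wraps to 23 = x, carry into square.
Longitude square 4; −1 → 3.
Latitude subsquare m = 12; −1 → 11 = l.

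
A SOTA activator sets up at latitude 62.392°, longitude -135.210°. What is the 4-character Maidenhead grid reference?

Add 180° to longitude and 90° to latitude: 44.79, 152.39.
Field (20°×10°, letters A–R): lon ⌊44.79/20⌋ = 2 → C; lat ⌊152.39/10⌋ = 15 → P.
Square (2°×1°, digits 0–9): lon ⌊4.79/2⌋ = 2; lat ⌊2.39/1⌋ = 2.

CP22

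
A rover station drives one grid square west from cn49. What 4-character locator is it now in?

CN39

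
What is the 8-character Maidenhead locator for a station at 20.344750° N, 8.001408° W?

IL50xi92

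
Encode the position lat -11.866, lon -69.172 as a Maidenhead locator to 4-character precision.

Shift to the Maidenhead origin (180°W, 90°S): lon 110.83, lat 78.13.
Field: lon ⌊110.83/20⌋ = 5 → F; lat ⌊78.13/10⌋ = 7 → H.
Square: lon ⌊10.83/2⌋ = 5; lat ⌊8.13/1⌋ = 8.

FH58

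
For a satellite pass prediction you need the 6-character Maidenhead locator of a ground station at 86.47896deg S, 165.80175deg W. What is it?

AA73cm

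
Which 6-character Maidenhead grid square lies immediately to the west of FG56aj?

FG46xj

Longitude subsquare a = 0; −1 → -1, wraps to 23 = x, carry into square.
Longitude square 5; −1 → 4.
The latitude characters are unchanged.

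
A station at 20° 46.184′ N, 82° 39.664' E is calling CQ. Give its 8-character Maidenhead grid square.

NL10hs94

Add 180° to longitude and 90° to latitude: 262.66107, 110.76973.
Field (20°×10°, letters A–R): lon ⌊262.66107/20⌋ = 13 → N; lat ⌊110.76973/10⌋ = 11 → L.
Square (2°×1°, digits 0–9): lon ⌊2.66107/2⌋ = 1; lat ⌊0.76973/1⌋ = 0.
Subsquare (5′×2.5′, letters a–x): lon ⌊0.66107/0.0833333⌋ = 7 → h; lat ⌊0.76973/0.0416667⌋ = 18 → s.
Extended square (30″×15″, digits 0–9): lon ⌊0.07773/0.00833333⌋ = 9; lat ⌊0.01973/0.00416667⌋ = 4.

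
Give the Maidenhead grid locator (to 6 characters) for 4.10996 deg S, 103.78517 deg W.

Offset from 180°W / 90°S: lon 76.2148°, lat 85.8900°.
Field (20°×10°, letters A–R): 76.2148/20 → 3 → D, 85.8900/10 → 8 → I; chars DI.
Square (2°×1°, digits 0–9): 16.2148/2 → 8, 5.8900/1 → 5; chars 85.
Subsquare (5′×2.5′, letters a–x): 0.2148/0.0833333 → 2 → c, 0.8900/0.0416667 → 21 → v; chars cv.

DI85cv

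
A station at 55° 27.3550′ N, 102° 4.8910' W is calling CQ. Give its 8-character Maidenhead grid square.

Offset from 180°W / 90°S: lon 77.91848°, lat 145.45592°.
Field: 77.91848/20 → 3 → D, 145.45592/10 → 14 → O; chars DO.
Square: 17.91848/2 → 8, 5.45592/1 → 5; chars 85.
Subsquare: 1.91848/0.0833333 → 23 → x, 0.45592/0.0416667 → 10 → k; chars xk.
Extended square: 0.00182/0.00833333 → 0, 0.03925/0.00416667 → 9; chars 09.

DO85xk09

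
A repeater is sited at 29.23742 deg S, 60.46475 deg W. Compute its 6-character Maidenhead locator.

Shift to the Maidenhead origin (180°W, 90°S): lon 119.5352, lat 60.7626.
Field (20°×10°, letters A–R): lon ⌊119.5352/20⌋ = 5 → F; lat ⌊60.7626/10⌋ = 6 → G.
Square (2°×1°, digits 0–9): lon ⌊19.5352/2⌋ = 9; lat ⌊0.7626/1⌋ = 0.
Subsquare (5′×2.5′, letters a–x): lon ⌊1.5352/0.0833333⌋ = 18 → s; lat ⌊0.7626/0.0416667⌋ = 18 → s.

FG90ss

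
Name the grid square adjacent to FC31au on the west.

FC21xu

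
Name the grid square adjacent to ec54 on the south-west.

Longitude square 5; −1 → 4.
Latitude square 4; −1 → 3.

EC43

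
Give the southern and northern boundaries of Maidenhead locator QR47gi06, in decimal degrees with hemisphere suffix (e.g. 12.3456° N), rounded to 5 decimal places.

Field Q=16, R=17: +16·20° lon, +17·10° lat → SW at lon 140°, lat 80°.
Square 4, 7: +4·2° lon, +7·1° lat → SW at lon 148°, lat 87°.
Subsquare g=6, i=8: +6·0.0833333° lon, +8·0.0416667° lat → SW at lon 148.5°, lat 87.3333°.
Extended square 0, 6: +0·0.00833333° lon, +6·0.00416667° lat → SW at lon 148.5°, lat 87.3583°.
Cell spans 0.00833333° lon × 0.00416667° lat.
south 87.35833° N, north 87.36250° N.

87.35833° N, 87.36250° N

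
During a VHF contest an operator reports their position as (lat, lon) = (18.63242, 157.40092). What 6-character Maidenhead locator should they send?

QK88qp

Offset from 180°W / 90°S: lon 337.4009°, lat 108.6324°.
Field (20°×10°, letters A–R): 337.4009/20 → 16 → Q, 108.6324/10 → 10 → K; chars QK.
Square (2°×1°, digits 0–9): 17.4009/2 → 8, 8.6324/1 → 8; chars 88.
Subsquare (5′×2.5′, letters a–x): 1.4009/0.0833333 → 16 → q, 0.6324/0.0416667 → 15 → p; chars qp.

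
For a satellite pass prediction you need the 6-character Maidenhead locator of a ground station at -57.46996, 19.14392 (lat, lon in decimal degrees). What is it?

JD92nm

Shift to the Maidenhead origin (180°W, 90°S): lon 199.1439, lat 32.5300.
Field (20°×10°, letters A–R): lon ⌊199.1439/20⌋ = 9 → J; lat ⌊32.5300/10⌋ = 3 → D.
Square (2°×1°, digits 0–9): lon ⌊19.1439/2⌋ = 9; lat ⌊2.5300/1⌋ = 2.
Subsquare (5′×2.5′, letters a–x): lon ⌊1.1439/0.0833333⌋ = 13 → n; lat ⌊0.5300/0.0416667⌋ = 12 → m.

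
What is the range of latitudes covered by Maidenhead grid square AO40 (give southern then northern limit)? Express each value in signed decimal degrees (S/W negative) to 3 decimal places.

50.000, 51.000

Field A=0, O=14: +0·20° lon, +14·10° lat → SW at lon -180°, lat 50°.
Square 4, 0: +4·2° lon, +0·1° lat → SW at lon -172°, lat 50°.
Cell spans 2° lon × 1° lat.
south 50.000, north 51.000.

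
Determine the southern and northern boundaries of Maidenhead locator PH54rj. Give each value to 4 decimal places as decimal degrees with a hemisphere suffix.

Field P=15, H=7: +15·20° lon, +7·10° lat → SW at lon 120°, lat -20°.
Square 5, 4: +5·2° lon, +4·1° lat → SW at lon 130°, lat -16°.
Subsquare r=17, j=9: +17·0.0833333° lon, +9·0.0416667° lat → SW at lon 131.417°, lat -15.625°.
Cell spans 0.0833333° lon × 0.0416667° lat.
south 15.6250° S, north 15.5833° S.

15.6250° S, 15.5833° S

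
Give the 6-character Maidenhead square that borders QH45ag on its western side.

QH35xg

Longitude subsquare a = 0; −1 → -1, wraps to 23 = x, carry into square.
Longitude square 4; −1 → 3.
The latitude characters are unchanged.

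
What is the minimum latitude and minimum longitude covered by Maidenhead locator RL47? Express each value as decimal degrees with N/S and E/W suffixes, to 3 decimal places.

Field R=17, L=11: +17·20° lon, +11·10° lat → SW at lon 160°, lat 20°.
Square 4, 7: +4·2° lon, +7·1° lat → SW at lon 168°, lat 27°.
latitude 27.000° N, longitude 168.000° E.

27.000° N, 168.000° E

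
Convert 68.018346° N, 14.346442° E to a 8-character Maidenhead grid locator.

JP78ea14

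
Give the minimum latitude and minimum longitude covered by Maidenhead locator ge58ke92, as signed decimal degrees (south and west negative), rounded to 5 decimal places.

-41.82500, -49.09167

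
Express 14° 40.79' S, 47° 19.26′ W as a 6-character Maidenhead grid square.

Offset from 180°W / 90°S: lon 132.6790°, lat 75.3202°.
Field: 132.6790/20 → 6 → G, 75.3202/10 → 7 → H; chars GH.
Square: 12.6790/2 → 6, 5.3202/1 → 5; chars 65.
Subsquare: 0.6790/0.0833333 → 8 → i, 0.3202/0.0416667 → 7 → h; chars ih.

GH65ih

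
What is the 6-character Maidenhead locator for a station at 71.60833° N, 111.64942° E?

Offset from 180°W / 90°S: lon 291.6494°, lat 161.6083°.
Field: lon ⌊291.6494/20⌋ = 14 → O; lat ⌊161.6083/10⌋ = 16 → Q.
Square: lon ⌊11.6494/2⌋ = 5; lat ⌊1.6083/1⌋ = 1.
Subsquare: lon ⌊1.6494/0.0833333⌋ = 19 → t; lat ⌊0.6083/0.0416667⌋ = 14 → o.

OQ51to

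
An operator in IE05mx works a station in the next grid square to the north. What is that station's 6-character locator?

IE06ma

Latitude subsquare x = 23; +1 → 24, wraps to 0 = a, carry into square.
Latitude square 5; +1 → 6.
The longitude characters are unchanged.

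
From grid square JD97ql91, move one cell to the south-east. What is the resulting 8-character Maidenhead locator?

JD97rl00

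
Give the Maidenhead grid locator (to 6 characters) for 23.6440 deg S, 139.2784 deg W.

CG06ii

Add 180° to longitude and 90° to latitude: 40.7216, 66.3560.
Field: 40.7216/20 → 2 → C, 66.3560/10 → 6 → G; chars CG.
Square: 0.7216/2 → 0, 6.3560/1 → 6; chars 06.
Subsquare: 0.7216/0.0833333 → 8 → i, 0.3560/0.0416667 → 8 → i; chars ii.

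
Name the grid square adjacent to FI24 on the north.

Latitude square 4; +1 → 5.
The longitude characters are unchanged.

FI25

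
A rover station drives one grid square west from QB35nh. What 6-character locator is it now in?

QB35mh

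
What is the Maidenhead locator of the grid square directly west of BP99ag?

Longitude subsquare a = 0; −1 → -1, wraps to 23 = x, carry into square.
Longitude square 9; −1 → 8.
The latitude characters are unchanged.

BP89xg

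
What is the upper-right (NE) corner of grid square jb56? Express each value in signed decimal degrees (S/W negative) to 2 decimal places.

-73.00, 12.00

Field J=9, B=1: +9·20° lon, +1·10° lat → SW at lon 0°, lat -80°.
Square 5, 6: +5·2° lon, +6·1° lat → SW at lon 10°, lat -74°.
Cell spans 2° lon × 1° lat. NE corner is SW corner plus one full cell.
latitude -73.00, longitude 12.00.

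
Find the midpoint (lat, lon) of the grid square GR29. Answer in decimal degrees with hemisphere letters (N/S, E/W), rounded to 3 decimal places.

89.500° N, 55.000° W

Field G=6, R=17: +6·20° lon, +17·10° lat → SW at lon -60°, lat 80°.
Square 2, 9: +2·2° lon, +9·1° lat → SW at lon -56°, lat 89°.
Cell spans 2° lon × 1° lat. Centre is SW corner plus half of each.
latitude 89.500° N, longitude 55.000° W.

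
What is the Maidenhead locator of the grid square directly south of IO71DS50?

Latitude extended square 0; −1 → -1, wraps to 9, carry into subsquare.
Latitude subsquare s = 18; −1 → 17 = r.
The longitude characters are unchanged.

IO71dr59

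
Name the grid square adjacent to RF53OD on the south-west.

Longitude subsquare o = 14; −1 → 13 = n.
Latitude subsquare d = 3; −1 → 2 = c.

RF53nc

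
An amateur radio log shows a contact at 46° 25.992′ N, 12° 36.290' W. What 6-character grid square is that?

Shift to the Maidenhead origin (180°W, 90°S): lon 167.3952, lat 136.4332.
Field: lon ⌊167.3952/20⌋ = 8 → I; lat ⌊136.4332/10⌋ = 13 → N.
Square: lon ⌊7.3952/2⌋ = 3; lat ⌊6.4332/1⌋ = 6.
Subsquare: lon ⌊1.3952/0.0833333⌋ = 16 → q; lat ⌊0.4332/0.0416667⌋ = 10 → k.

IN36qk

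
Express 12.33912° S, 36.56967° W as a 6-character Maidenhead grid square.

Offset from 180°W / 90°S: lon 143.4303°, lat 77.6609°.
Field: 143.4303/20 → 7 → H, 77.6609/10 → 7 → H; chars HH.
Square: 3.4303/2 → 1, 7.6609/1 → 7; chars 17.
Subsquare: 1.4303/0.0833333 → 17 → r, 0.6609/0.0416667 → 15 → p; chars rp.

HH17rp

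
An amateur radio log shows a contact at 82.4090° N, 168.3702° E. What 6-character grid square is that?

Add 180° to longitude and 90° to latitude: 348.3702, 172.4090.
Field (20°×10°, letters A–R): 348.3702/20 → 17 → R, 172.4090/10 → 17 → R; chars RR.
Square (2°×1°, digits 0–9): 8.3702/2 → 4, 2.4090/1 → 2; chars 42.
Subsquare (5′×2.5′, letters a–x): 0.3702/0.0833333 → 4 → e, 0.4090/0.0416667 → 9 → j; chars ej.

RR42ej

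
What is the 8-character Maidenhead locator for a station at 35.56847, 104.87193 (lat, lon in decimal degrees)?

Add 180° to longitude and 90° to latitude: 284.87193, 125.56847.
Field (20°×10°, letters A–R): lon ⌊284.87193/20⌋ = 14 → O; lat ⌊125.56847/10⌋ = 12 → M.
Square (2°×1°, digits 0–9): lon ⌊4.87193/2⌋ = 2; lat ⌊5.56847/1⌋ = 5.
Subsquare (5′×2.5′, letters a–x): lon ⌊0.87193/0.0833333⌋ = 10 → k; lat ⌊0.56847/0.0416667⌋ = 13 → n.
Extended square (30″×15″, digits 0–9): lon ⌊0.03860/0.00833333⌋ = 4; lat ⌊0.02680/0.00416667⌋ = 6.

OM25kn46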